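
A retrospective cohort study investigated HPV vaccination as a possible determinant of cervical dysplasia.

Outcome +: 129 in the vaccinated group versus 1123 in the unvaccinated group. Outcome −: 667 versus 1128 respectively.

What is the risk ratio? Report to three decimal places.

0.325

From the description: a = 129, b = 667, c = 1123, d = 1128.
Risk in exposed = 129/796 = 0.16206; risk in unexposed = 1123/2251 = 0.49889.
RR = 0.16206 / 0.49889 = 0.32484
The risk is 68% lower among the exposed than among the unexposed.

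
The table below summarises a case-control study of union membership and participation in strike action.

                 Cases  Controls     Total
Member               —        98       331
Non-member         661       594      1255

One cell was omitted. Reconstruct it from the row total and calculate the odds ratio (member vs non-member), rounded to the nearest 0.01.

The missing cell is in the exposed row: 331 − 98 = 233.
So a = 233, b = 98, c = 661, d = 594.
OR = (a·d)/(b·c) = (233 × 594) / (98 × 661) = 138402 / 64778 = 2.13656

2.14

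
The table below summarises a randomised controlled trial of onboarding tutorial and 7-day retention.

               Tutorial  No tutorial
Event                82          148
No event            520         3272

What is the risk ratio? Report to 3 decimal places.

3.148

Reading the table with exposure as columns: a = 82 (Tutorial, case), b = 520 (Tutorial, non-case), c = 148 (No tutorial, case), d = 3272.
Risk in exposed = 82/602 = 0.13621; risk in unexposed = 148/3420 = 0.04327.
RR = 0.13621 / 0.04327 = 3.14762
The risk among the exposed is 3.15 times that among the unexposed.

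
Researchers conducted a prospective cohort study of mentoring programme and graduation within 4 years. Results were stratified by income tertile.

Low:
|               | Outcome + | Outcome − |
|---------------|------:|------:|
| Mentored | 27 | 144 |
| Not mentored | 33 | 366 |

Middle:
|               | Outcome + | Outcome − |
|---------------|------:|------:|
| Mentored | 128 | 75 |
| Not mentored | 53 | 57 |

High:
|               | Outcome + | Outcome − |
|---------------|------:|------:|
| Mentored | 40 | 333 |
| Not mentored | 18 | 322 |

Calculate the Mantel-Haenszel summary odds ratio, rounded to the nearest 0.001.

1.994

OR_MH = Σ(aᵢdᵢ/nᵢ) / Σ(bᵢcᵢ/nᵢ), where nᵢ is the stratum total.
Stratum 1 (Low): n = 570; a·d/n = 27·366/570 = 17.3368; b·c/n = 144·33/570 = 8.3368
Stratum 2 (Middle): n = 313; a·d/n = 128·57/313 = 23.3099; b·c/n = 75·53/313 = 12.6997
Stratum 3 (High): n = 713; a·d/n = 40·322/713 = 18.0645; b·c/n = 333·18/713 = 8.4067
OR_MH = (17.3368 + 23.3099 + 18.0645) / (8.3368 + 12.6997 + 8.4067) = 58.7113 / 29.4433 = 1.99405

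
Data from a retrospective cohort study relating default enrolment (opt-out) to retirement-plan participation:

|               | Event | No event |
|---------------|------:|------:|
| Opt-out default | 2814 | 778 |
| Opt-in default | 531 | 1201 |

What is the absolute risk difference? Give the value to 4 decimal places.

Cells: a = 2814, b = 778, c = 531, d = 1201.
Risk in exposed = 2814/3592 = 0.783408; risk in unexposed = 531/1732 = 0.306582.
Risk difference = 0.783408 − 0.306582 = 0.476826

0.4768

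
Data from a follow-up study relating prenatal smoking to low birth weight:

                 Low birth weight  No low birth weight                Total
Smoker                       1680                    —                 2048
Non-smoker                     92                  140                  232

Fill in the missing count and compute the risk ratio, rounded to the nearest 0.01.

2.07

The missing cell is in the exposed row: 2048 − 1680 = 368.
So a = 1680, b = 368, c = 92, d = 140.
RR = [a/(a+b)] / [c/(c+d)] = (1680/2048) / (92/232) = 0.82031/0.39655 = 2.06861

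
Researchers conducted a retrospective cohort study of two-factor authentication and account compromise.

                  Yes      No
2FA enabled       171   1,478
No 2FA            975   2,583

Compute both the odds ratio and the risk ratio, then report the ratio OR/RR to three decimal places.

0.810

Cells: a = 171, b = 1478, c = 975, d = 2583.
OR = (171·2583)/(1478·975) = 441693/1441050 = 0.30651
Risk in exposed = 171/1649 = 0.10370; risk in unexposed = 975/3558 = 0.27403; RR = 0.37842
OR/RR = 0.30651 / 0.37842 = 0.80996
The outcome is not rare, so the OR lies further from 1 than the RR.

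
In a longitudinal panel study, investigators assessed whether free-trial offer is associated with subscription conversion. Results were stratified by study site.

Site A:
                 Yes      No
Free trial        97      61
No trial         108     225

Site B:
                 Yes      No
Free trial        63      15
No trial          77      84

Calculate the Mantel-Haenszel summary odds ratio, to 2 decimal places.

3.65

OR_MH = Σ(aᵢdᵢ/nᵢ) / Σ(bᵢcᵢ/nᵢ), where nᵢ is the stratum total.
Stratum 1 (Site A): n = 491; a·d/n = 97·225/491 = 44.4501; b·c/n = 61·108/491 = 13.4175
Stratum 2 (Site B): n = 239; a·d/n = 63·84/239 = 22.1423; b·c/n = 15·77/239 = 4.8326
OR_MH = (44.4501 + 22.1423) / (13.4175 + 4.8326) = 66.5924 / 18.2502 = 3.64887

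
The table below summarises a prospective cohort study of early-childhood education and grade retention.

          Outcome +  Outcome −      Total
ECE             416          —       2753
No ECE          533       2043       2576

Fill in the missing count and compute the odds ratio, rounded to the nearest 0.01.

The missing cell is in the exposed row: 2753 − 416 = 2337.
So a = 416, b = 2337, c = 533, d = 2043.
OR = (a·d)/(b·c) = (416 × 2043) / (2337 × 533) = 849888 / 1245621 = 0.68230

0.68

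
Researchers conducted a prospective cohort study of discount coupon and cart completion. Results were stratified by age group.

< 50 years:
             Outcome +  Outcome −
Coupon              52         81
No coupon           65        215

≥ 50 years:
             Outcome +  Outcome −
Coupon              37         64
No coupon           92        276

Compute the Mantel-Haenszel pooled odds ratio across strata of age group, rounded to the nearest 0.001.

OR_MH = Σ(aᵢdᵢ/nᵢ) / Σ(bᵢcᵢ/nᵢ), where nᵢ is the stratum total.
Stratum 1 (< 50 years): n = 413; a·d/n = 52·215/413 = 27.0702; b·c/n = 81·65/413 = 12.7482
Stratum 2 (≥ 50 years): n = 469; a·d/n = 37·276/469 = 21.7740; b·c/n = 64·92/469 = 12.5544
OR_MH = (27.0702 + 21.7740) / (12.7482 + 12.5544) = 48.8442 / 25.3026 = 1.93041

1.930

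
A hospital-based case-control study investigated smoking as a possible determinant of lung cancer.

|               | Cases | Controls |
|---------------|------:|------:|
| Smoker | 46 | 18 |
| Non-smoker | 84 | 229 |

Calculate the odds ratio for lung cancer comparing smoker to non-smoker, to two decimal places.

6.97

Cells: a = 46, b = 18, c = 84, d = 229.
OR = (a·d)/(b·c) = (46 × 229) / (18 × 84) = 10534 / 1512 = 6.96693
The odds of lung cancer are about 6.97 times as high in the smoker group.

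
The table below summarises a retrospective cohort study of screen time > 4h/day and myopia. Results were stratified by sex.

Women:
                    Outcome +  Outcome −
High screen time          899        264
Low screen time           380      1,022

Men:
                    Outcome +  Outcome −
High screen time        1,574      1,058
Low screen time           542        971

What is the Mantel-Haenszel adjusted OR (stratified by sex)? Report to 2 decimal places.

4.10

OR_MH = Σ(aᵢdᵢ/nᵢ) / Σ(bᵢcᵢ/nᵢ), where nᵢ is the stratum total.
Stratum 1 (Women): n = 2565; a·d/n = 899·1022/2565 = 358.1981; b·c/n = 264·380/2565 = 39.1111
Stratum 2 (Men): n = 4145; a·d/n = 1574·971/4145 = 368.7223; b·c/n = 1058·542/4145 = 138.3440
OR_MH = (358.1981 + 368.7223) / (39.1111 + 138.3440) = 726.9204 / 177.4551 = 4.09636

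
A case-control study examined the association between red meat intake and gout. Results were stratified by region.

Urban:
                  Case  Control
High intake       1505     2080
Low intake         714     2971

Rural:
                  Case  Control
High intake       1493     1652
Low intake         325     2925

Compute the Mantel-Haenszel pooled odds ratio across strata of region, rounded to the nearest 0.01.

OR_MH = Σ(aᵢdᵢ/nᵢ) / Σ(bᵢcᵢ/nᵢ), where nᵢ is the stratum total.
Stratum 1 (Urban): n = 7270; a·d/n = 1505·2971/7270 = 615.0420; b·c/n = 2080·714/7270 = 204.2806
Stratum 2 (Rural): n = 6395; a·d/n = 1493·2925/6395 = 682.8812; b·c/n = 1652·325/6395 = 83.9562
OR_MH = (615.0420 + 682.8812) / (204.2806 + 83.9562) = 1297.9231 / 288.2368 = 4.50297

4.50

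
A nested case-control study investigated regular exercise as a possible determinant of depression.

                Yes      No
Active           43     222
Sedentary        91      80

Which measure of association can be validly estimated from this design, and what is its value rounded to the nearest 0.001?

Cells: a = 43, b = 222, c = 91, d = 80.
This is a nested case-control study: participants were sampled on outcome status, so risks in the source population cannot be estimated directly — relative risk is not valid here. The odds ratio is the appropriate measure.
OR = (a·d)/(b·c) = (43 × 80) / (222 × 91) = 3440 / 20202 = 0.17028

0.170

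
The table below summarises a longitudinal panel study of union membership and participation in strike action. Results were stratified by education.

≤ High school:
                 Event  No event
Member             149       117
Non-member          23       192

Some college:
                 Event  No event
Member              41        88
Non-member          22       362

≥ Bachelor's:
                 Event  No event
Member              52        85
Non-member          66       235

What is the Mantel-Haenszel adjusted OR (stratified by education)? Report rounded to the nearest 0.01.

OR_MH = Σ(aᵢdᵢ/nᵢ) / Σ(bᵢcᵢ/nᵢ), where nᵢ is the stratum total.
Stratum 1 (≤ High school): n = 481; a·d/n = 149·192/481 = 59.4761; b·c/n = 117·23/481 = 5.5946
Stratum 2 (Some college): n = 513; a·d/n = 41·362/513 = 28.9318; b·c/n = 88·22/513 = 3.7739
Stratum 3 (≥ Bachelor's): n = 438; a·d/n = 52·235/438 = 27.8995; b·c/n = 85·66/438 = 12.8082
OR_MH = (59.4761 + 28.9318 + 27.8995) / (5.5946 + 3.7739 + 12.8082) = 116.3074 / 22.1767 = 5.24458

5.24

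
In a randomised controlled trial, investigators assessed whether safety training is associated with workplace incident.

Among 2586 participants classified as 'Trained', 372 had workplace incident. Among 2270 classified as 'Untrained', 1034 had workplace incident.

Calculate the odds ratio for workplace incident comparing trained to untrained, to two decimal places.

From the description: a = 372, b = 2214, c = 1034, d = 1236.
OR = (a·d)/(b·c) = (372 × 1236) / (2214 × 1034) = 459792 / 2289276 = 0.20085
Exposure is associated with lower odds of workplace incident (OR = 0.20 < 1).

0.20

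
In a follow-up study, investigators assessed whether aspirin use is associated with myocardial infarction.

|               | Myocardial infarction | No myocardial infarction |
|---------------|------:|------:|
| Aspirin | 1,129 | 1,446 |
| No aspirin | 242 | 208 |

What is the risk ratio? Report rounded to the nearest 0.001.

Cells: a = 1129, b = 1446, c = 242, d = 208.
Risk in exposed = 1129/2575 = 0.43845; risk in unexposed = 242/450 = 0.53778.
RR = 0.43845 / 0.53778 = 0.81529
The risk is 18% lower among the exposed than among the unexposed.

0.815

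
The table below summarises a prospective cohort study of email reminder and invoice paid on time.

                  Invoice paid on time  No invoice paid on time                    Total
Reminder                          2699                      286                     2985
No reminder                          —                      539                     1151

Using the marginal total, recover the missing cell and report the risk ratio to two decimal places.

The missing cell is in the unexposed row: 1151 − 539 = 612.
So a = 2699, b = 286, c = 612, d = 539.
RR = [a/(a+b)] / [c/(c+d)] = (2699/2985) / (612/1151) = 0.90419/0.53171 = 1.70052

1.70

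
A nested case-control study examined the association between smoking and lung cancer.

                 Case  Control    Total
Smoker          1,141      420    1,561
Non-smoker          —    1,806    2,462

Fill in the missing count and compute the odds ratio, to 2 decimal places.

The missing cell is in the unexposed row: 2462 − 1806 = 656.
So a = 1141, b = 420, c = 656, d = 1806.
OR = (a·d)/(b·c) = (1141 × 1806) / (420 × 656) = 2060646 / 275520 = 7.47912

7.48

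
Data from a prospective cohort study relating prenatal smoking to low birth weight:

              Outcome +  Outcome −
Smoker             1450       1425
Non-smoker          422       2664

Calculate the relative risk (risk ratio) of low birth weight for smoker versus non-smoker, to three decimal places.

Cells: a = 1450, b = 1425, c = 422, d = 2664.
Risk in exposed = 1450/2875 = 0.50435; risk in unexposed = 422/3086 = 0.13675.
RR = 0.50435 / 0.13675 = 3.68819
The risk among the exposed is 3.69 times that among the unexposed.

3.688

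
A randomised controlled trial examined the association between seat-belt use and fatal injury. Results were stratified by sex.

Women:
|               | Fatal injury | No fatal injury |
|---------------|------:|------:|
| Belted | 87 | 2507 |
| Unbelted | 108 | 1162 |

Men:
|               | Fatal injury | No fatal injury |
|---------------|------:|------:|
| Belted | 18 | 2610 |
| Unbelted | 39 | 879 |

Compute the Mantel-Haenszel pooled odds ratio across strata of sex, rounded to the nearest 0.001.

OR_MH = Σ(aᵢdᵢ/nᵢ) / Σ(bᵢcᵢ/nᵢ), where nᵢ is the stratum total.
Stratum 1 (Women): n = 3864; a·d/n = 87·1162/3864 = 26.1630; b·c/n = 2507·108/3864 = 70.0714
Stratum 2 (Men): n = 3546; a·d/n = 18·879/3546 = 4.4619; b·c/n = 2610·39/3546 = 28.7056
OR_MH = (26.1630 + 4.4619) / (70.0714 + 28.7056) = 30.6250 / 98.7770 = 0.31004

0.310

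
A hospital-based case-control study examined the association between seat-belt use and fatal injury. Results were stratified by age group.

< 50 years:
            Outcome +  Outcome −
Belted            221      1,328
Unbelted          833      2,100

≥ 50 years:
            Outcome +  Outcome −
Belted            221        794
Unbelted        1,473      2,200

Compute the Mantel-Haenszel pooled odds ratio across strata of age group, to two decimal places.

OR_MH = Σ(aᵢdᵢ/nᵢ) / Σ(bᵢcᵢ/nᵢ), where nᵢ is the stratum total.
Stratum 1 (< 50 years): n = 4482; a·d/n = 221·2100/4482 = 103.5475; b·c/n = 1328·833/4482 = 246.8148
Stratum 2 (≥ 50 years): n = 4688; a·d/n = 221·2200/4688 = 103.7116; b·c/n = 794·1473/4688 = 249.4799
OR_MH = (103.5475 + 103.7116) / (246.8148 + 249.4799) = 207.2591 / 496.2948 = 0.41761

0.42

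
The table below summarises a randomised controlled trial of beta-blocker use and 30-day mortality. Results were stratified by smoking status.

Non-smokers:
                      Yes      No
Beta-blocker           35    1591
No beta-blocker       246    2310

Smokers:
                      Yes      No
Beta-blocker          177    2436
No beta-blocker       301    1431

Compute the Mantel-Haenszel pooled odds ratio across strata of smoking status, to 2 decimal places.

0.30

OR_MH = Σ(aᵢdᵢ/nᵢ) / Σ(bᵢcᵢ/nᵢ), where nᵢ is the stratum total.
Stratum 1 (Non-smokers): n = 4182; a·d/n = 35·2310/4182 = 19.3329; b·c/n = 1591·246/4182 = 93.5882
Stratum 2 (Smokers): n = 4345; a·d/n = 177·1431/4345 = 58.2939; b·c/n = 2436·301/4345 = 168.7540
OR_MH = (19.3329 + 58.2939) / (93.5882 + 168.7540) = 77.6268 / 262.3422 = 0.29590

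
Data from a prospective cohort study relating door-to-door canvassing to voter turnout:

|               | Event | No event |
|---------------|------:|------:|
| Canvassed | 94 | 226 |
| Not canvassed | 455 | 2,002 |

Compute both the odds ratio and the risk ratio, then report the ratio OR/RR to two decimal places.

Cells: a = 94, b = 226, c = 455, d = 2002.
OR = (94·2002)/(226·455) = 188188/102830 = 1.83009
Risk in exposed = 94/320 = 0.29375; risk in unexposed = 455/2457 = 0.18519; RR = 1.58625
OR/RR = 1.83009 / 1.58625 = 1.15372
The outcome is not rare, so the OR lies further from 1 than the RR.

1.15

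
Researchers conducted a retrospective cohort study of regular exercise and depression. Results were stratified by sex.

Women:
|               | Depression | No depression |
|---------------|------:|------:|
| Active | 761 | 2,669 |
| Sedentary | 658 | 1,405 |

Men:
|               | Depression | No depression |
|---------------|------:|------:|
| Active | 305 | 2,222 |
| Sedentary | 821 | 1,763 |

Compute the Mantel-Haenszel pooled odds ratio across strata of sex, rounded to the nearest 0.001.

OR_MH = Σ(aᵢdᵢ/nᵢ) / Σ(bᵢcᵢ/nᵢ), where nᵢ is the stratum total.
Stratum 1 (Women): n = 5493; a·d/n = 761·1405/5493 = 194.6486; b·c/n = 2669·658/5493 = 319.7164
Stratum 2 (Men): n = 5111; a·d/n = 305·1763/5111 = 105.2074; b·c/n = 2222·821/5111 = 356.9286
OR_MH = (194.6486 + 105.2074) / (319.7164 + 356.9286) = 299.8560 / 676.6450 = 0.44315

0.443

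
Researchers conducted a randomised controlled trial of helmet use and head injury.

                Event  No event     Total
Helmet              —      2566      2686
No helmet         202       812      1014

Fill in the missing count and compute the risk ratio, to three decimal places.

The missing cell is in the exposed row: 2686 − 2566 = 120.
So a = 120, b = 2566, c = 202, d = 812.
RR = [a/(a+b)] / [c/(c+d)] = (120/2686) / (202/1014) = 0.04468/0.19921 = 0.22427

0.224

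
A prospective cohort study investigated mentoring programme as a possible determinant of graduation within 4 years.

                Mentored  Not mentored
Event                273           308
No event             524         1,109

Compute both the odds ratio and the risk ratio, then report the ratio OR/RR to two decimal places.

1.19

Reading the table with exposure as columns: a = 273 (Mentored, case), b = 524 (Mentored, non-case), c = 308 (Not mentored, case), d = 1109.
OR = (273·1109)/(524·308) = 302757/161392 = 1.87591
Risk in exposed = 273/797 = 0.34253; risk in unexposed = 308/1417 = 0.21736; RR = 1.57588
OR/RR = 1.87591 / 1.57588 = 1.19039
The outcome is not rare, so the OR lies further from 1 than the RR.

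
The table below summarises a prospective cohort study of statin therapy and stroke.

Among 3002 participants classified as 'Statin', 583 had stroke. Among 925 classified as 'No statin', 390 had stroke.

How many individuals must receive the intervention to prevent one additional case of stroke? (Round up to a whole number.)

Risk in treated group = 583/3002 = 0.19420; risk in control = 390/925 = 0.42162.
Absolute risk reduction = 0.42162 − 0.19420 = 0.22742
NNT = 1 / ARR = 1 / 0.22742 = 4.397 → round up → 5

5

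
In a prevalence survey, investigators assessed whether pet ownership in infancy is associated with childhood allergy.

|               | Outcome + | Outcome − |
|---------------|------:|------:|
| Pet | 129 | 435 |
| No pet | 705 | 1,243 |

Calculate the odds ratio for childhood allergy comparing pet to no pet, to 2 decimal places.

Cells: a = 129, b = 435, c = 705, d = 1243.
OR = (a·d)/(b·c) = (129 × 1243) / (435 × 705) = 160347 / 306675 = 0.52286
Exposure is associated with lower odds of childhood allergy (OR = 0.52 < 1).

0.52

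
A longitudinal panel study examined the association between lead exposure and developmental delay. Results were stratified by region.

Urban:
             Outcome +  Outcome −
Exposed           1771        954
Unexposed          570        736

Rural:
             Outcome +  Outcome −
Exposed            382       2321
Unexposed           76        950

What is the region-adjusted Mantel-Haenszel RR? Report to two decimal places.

1.54

RR_MH = Σ(aᵢ·n₀ᵢ/nᵢ) / Σ(cᵢ·n₁ᵢ/nᵢ), with n₁ᵢ = aᵢ+bᵢ (exposed), n₀ᵢ = cᵢ+dᵢ (unexposed), nᵢ = n₁ᵢ+n₀ᵢ.
Stratum 1 (Urban): n₁ = 2725, n₀ = 1306, n = 4031; a·n₀/n = 1771·1306/4031 = 573.7847; c·n₁/n = 570·2725/4031 = 385.3262
Stratum 2 (Rural): n₁ = 2703, n₀ = 1026, n = 3729; a·n₀/n = 382·1026/3729 = 105.1038; c·n₁/n = 76·2703/3729 = 55.0893
RR_MH = (573.7847 + 105.1038) / (385.3262 + 55.0893) = 678.8884 / 440.4155 = 1.54147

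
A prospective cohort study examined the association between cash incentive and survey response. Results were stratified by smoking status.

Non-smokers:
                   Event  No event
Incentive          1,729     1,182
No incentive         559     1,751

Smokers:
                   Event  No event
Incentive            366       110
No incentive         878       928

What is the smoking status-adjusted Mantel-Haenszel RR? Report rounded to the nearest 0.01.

RR_MH = Σ(aᵢ·n₀ᵢ/nᵢ) / Σ(cᵢ·n₁ᵢ/nᵢ), with n₁ᵢ = aᵢ+bᵢ (exposed), n₀ᵢ = cᵢ+dᵢ (unexposed), nᵢ = n₁ᵢ+n₀ᵢ.
Stratum 1 (Non-smokers): n₁ = 2911, n₀ = 2310, n = 5221; a·n₀/n = 1729·2310/5221 = 764.9856; c·n₁/n = 559·2911/5221 = 311.6738
Stratum 2 (Smokers): n₁ = 476, n₀ = 1806, n = 2282; a·n₀/n = 366·1806/2282 = 289.6564; c·n₁/n = 878·476/2282 = 183.1411
RR_MH = (764.9856 + 289.6564) / (311.6738 + 183.1411) = 1054.6421 / 494.8149 = 2.13139

2.13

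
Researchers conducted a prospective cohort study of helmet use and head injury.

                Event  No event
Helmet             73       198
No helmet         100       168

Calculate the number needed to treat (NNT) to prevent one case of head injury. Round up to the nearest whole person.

Risk in treated group = 73/271 = 0.26937; risk in control = 100/268 = 0.37313.
Absolute risk reduction = 0.37313 − 0.26937 = 0.10376
NNT = 1 / ARR = 1 / 0.10376 = 9.637 → round up → 10

10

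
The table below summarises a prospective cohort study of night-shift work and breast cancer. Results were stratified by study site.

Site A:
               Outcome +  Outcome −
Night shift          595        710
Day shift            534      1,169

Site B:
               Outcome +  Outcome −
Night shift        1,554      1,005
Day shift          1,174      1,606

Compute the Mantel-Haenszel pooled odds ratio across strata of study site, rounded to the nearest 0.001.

2.013

OR_MH = Σ(aᵢdᵢ/nᵢ) / Σ(bᵢcᵢ/nᵢ), where nᵢ is the stratum total.
Stratum 1 (Site A): n = 3008; a·d/n = 595·1169/3008 = 231.2350; b·c/n = 710·534/3008 = 126.0439
Stratum 2 (Site B): n = 5339; a·d/n = 1554·1606/5339 = 467.4516; b·c/n = 1005·1174/5339 = 220.9908
OR_MH = (231.2350 + 467.4516) / (126.0439 + 220.9908) = 698.6866 / 347.0347 = 2.01330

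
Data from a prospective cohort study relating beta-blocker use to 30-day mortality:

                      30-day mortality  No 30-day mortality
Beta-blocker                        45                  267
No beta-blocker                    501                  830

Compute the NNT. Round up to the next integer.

5

Risk in treated group = 45/312 = 0.14423; risk in control = 501/1331 = 0.37641.
Absolute risk reduction = 0.37641 − 0.14423 = 0.23218
NNT = 1 / ARR = 1 / 0.23218 = 4.307 → round up → 5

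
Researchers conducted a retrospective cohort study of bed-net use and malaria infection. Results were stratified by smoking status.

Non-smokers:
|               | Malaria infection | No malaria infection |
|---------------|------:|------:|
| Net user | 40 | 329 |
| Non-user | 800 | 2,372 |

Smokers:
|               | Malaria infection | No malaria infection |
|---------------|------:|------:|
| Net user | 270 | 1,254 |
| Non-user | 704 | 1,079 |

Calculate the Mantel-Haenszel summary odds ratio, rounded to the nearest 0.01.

0.34

OR_MH = Σ(aᵢdᵢ/nᵢ) / Σ(bᵢcᵢ/nᵢ), where nᵢ is the stratum total.
Stratum 1 (Non-smokers): n = 3541; a·d/n = 40·2372/3541 = 26.7947; b·c/n = 329·800/3541 = 74.3293
Stratum 2 (Smokers): n = 3307; a·d/n = 270·1079/3307 = 88.0950; b·c/n = 1254·704/3307 = 266.9537
OR_MH = (26.7947 + 88.0950) / (74.3293 + 266.9537) = 114.8896 / 341.2830 = 0.33664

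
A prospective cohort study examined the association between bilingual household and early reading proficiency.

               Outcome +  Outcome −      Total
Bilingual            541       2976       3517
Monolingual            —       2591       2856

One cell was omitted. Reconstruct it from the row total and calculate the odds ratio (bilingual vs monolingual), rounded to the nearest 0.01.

The missing cell is in the unexposed row: 2856 − 2591 = 265.
So a = 541, b = 2976, c = 265, d = 2591.
OR = (a·d)/(b·c) = (541 × 2591) / (2976 × 265) = 1401731 / 788640 = 1.77740

1.78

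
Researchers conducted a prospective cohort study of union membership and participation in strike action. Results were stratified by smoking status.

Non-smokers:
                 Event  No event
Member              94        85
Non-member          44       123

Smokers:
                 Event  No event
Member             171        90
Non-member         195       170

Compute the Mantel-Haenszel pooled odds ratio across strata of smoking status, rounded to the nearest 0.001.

OR_MH = Σ(aᵢdᵢ/nᵢ) / Σ(bᵢcᵢ/nᵢ), where nᵢ is the stratum total.
Stratum 1 (Non-smokers): n = 346; a·d/n = 94·123/346 = 33.4162; b·c/n = 85·44/346 = 10.8092
Stratum 2 (Smokers): n = 626; a·d/n = 171·170/626 = 46.4377; b·c/n = 90·195/626 = 28.0351
OR_MH = (33.4162 + 46.4377) / (10.8092 + 28.0351) = 79.8539 / 38.8444 = 2.05574

2.056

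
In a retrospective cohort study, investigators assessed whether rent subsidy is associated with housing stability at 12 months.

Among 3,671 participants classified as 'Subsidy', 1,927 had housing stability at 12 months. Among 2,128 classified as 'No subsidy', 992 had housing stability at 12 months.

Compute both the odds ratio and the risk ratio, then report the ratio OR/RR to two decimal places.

From the description: a = 1927, b = 1744, c = 992, d = 1136.
OR = (1927·1136)/(1744·992) = 2189072/1730048 = 1.26532
Risk in exposed = 1927/3671 = 0.52493; risk in unexposed = 992/2128 = 0.46617; RR = 1.12605
OR/RR = 1.26532 / 1.12605 = 1.12369
The outcome is not rare, so the OR lies further from 1 than the RR.

1.12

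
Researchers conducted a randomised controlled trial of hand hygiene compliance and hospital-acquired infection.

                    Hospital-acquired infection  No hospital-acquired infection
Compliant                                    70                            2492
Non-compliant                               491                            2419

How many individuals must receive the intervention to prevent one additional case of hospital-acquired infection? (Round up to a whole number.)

8

Risk in treated group = 70/2562 = 0.02732; risk in control = 491/2910 = 0.16873.
Absolute risk reduction = 0.16873 − 0.02732 = 0.14141
NNT = 1 / ARR = 1 / 0.14141 = 7.072 → round up → 8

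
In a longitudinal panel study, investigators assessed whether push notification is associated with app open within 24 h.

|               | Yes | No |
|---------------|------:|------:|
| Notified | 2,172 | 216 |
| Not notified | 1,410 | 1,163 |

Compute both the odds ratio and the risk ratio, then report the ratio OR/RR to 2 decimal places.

Cells: a = 2172, b = 216, c = 1410, d = 1163.
OR = (2172·1163)/(216·1410) = 2526036/304560 = 8.29405
Risk in exposed = 2172/2388 = 0.90955; risk in unexposed = 1410/2573 = 0.54800; RR = 1.65976
OR/RR = 8.29405 / 1.65976 = 4.99713
The outcome is not rare, so the OR lies further from 1 than the RR.

5.00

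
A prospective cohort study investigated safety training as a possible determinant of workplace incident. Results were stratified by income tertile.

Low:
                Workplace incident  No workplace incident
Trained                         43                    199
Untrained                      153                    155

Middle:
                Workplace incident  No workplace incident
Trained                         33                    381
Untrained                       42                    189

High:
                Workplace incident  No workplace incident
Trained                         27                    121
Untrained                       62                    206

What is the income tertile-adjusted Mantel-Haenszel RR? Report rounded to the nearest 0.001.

RR_MH = Σ(aᵢ·n₀ᵢ/nᵢ) / Σ(cᵢ·n₁ᵢ/nᵢ), with n₁ᵢ = aᵢ+bᵢ (exposed), n₀ᵢ = cᵢ+dᵢ (unexposed), nᵢ = n₁ᵢ+n₀ᵢ.
Stratum 1 (Low): n₁ = 242, n₀ = 308, n = 550; a·n₀/n = 43·308/550 = 24.0800; c·n₁/n = 153·242/550 = 67.3200
Stratum 2 (Middle): n₁ = 414, n₀ = 231, n = 645; a·n₀/n = 33·231/645 = 11.8186; c·n₁/n = 42·414/645 = 26.9581
Stratum 3 (High): n₁ = 148, n₀ = 268, n = 416; a·n₀/n = 27·268/416 = 17.3942; c·n₁/n = 62·148/416 = 22.0577
RR_MH = (24.0800 + 11.8186 + 17.3942) / (67.3200 + 26.9581 + 22.0577) = 53.2928 / 116.3358 = 0.45809

0.458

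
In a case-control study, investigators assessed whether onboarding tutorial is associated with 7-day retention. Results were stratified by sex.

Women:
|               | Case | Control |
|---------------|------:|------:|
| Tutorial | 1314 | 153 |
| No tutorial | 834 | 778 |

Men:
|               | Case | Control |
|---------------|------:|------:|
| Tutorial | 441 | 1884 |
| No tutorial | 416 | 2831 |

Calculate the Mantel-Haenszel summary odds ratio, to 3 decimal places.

OR_MH = Σ(aᵢdᵢ/nᵢ) / Σ(bᵢcᵢ/nᵢ), where nᵢ is the stratum total.
Stratum 1 (Women): n = 3079; a·d/n = 1314·778/3079 = 332.0208; b·c/n = 153·834/3079 = 41.4427
Stratum 2 (Men): n = 5572; a·d/n = 441·2831/5572 = 224.0616; b·c/n = 1884·416/5572 = 140.6576
OR_MH = (332.0208 + 224.0616) / (41.4427 + 140.6576) = 556.0823 / 182.1002 = 3.05372

3.054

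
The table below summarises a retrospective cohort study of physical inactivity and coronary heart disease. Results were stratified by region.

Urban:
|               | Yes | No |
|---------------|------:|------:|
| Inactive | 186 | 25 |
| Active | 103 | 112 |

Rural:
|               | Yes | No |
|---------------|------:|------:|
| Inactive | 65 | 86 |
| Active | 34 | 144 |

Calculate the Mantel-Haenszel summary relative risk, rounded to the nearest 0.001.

RR_MH = Σ(aᵢ·n₀ᵢ/nᵢ) / Σ(cᵢ·n₁ᵢ/nᵢ), with n₁ᵢ = aᵢ+bᵢ (exposed), n₀ᵢ = cᵢ+dᵢ (unexposed), nᵢ = n₁ᵢ+n₀ᵢ.
Stratum 1 (Urban): n₁ = 211, n₀ = 215, n = 426; a·n₀/n = 186·215/426 = 93.8732; c·n₁/n = 103·211/426 = 51.0164
Stratum 2 (Rural): n₁ = 151, n₀ = 178, n = 329; a·n₀/n = 65·178/329 = 35.1672; c·n₁/n = 34·151/329 = 15.6049
RR_MH = (93.8732 + 35.1672) / (51.0164 + 15.6049) = 129.0404 / 66.6213 = 1.93692

1.937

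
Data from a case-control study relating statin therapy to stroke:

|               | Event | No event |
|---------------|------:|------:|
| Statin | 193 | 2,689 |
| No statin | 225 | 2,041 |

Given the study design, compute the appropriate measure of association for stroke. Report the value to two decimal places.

Cells: a = 193, b = 2689, c = 225, d = 2041.
This is a case-control study: participants were sampled on outcome status, so risks in the source population cannot be estimated directly — relative risk is not valid here. The odds ratio is the appropriate measure.
OR = (a·d)/(b·c) = (193 × 2041) / (2689 × 225) = 393913 / 605025 = 0.65107

0.65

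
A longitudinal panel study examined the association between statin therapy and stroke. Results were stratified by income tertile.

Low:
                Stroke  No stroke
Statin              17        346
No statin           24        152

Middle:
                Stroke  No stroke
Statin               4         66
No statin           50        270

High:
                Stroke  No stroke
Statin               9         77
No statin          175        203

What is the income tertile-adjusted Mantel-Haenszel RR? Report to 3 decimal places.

0.281

RR_MH = Σ(aᵢ·n₀ᵢ/nᵢ) / Σ(cᵢ·n₁ᵢ/nᵢ), with n₁ᵢ = aᵢ+bᵢ (exposed), n₀ᵢ = cᵢ+dᵢ (unexposed), nᵢ = n₁ᵢ+n₀ᵢ.
Stratum 1 (Low): n₁ = 363, n₀ = 176, n = 539; a·n₀/n = 17·176/539 = 5.5510; c·n₁/n = 24·363/539 = 16.1633
Stratum 2 (Middle): n₁ = 70, n₀ = 320, n = 390; a·n₀/n = 4·320/390 = 3.2821; c·n₁/n = 50·70/390 = 8.9744
Stratum 3 (High): n₁ = 86, n₀ = 378, n = 464; a·n₀/n = 9·378/464 = 7.3319; c·n₁/n = 175·86/464 = 32.4353
RR_MH = (5.5510 + 3.2821 + 7.3319) / (16.1633 + 8.9744 + 32.4353) = 16.1650 / 57.5730 = 0.28077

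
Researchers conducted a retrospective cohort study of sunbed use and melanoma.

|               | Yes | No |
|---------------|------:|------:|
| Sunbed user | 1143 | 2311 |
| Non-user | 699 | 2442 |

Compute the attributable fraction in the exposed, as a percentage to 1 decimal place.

Cells: a = 1143, b = 2311, c = 699, d = 2442.
Risk in exposed = 1143/3454 = 0.33092; risk in unexposed = 699/3141 = 0.22254.
RR = 0.33092/0.22254 = 1.48701
AR% = (RR − 1)/RR × 100 = (1.48701 − 1)/1.48701 × 100 = 32.7511%

32.8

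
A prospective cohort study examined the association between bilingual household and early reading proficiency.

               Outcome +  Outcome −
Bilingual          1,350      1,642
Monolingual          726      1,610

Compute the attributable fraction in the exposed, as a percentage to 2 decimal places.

Cells: a = 1350, b = 1642, c = 726, d = 1610.
Risk in exposed = 1350/2992 = 0.45120; risk in unexposed = 726/2336 = 0.31079.
RR = 0.45120/0.31079 = 1.45181
AR% = (RR − 1)/RR × 100 = (1.45181 − 1)/1.45181 × 100 = 31.1202%

31.12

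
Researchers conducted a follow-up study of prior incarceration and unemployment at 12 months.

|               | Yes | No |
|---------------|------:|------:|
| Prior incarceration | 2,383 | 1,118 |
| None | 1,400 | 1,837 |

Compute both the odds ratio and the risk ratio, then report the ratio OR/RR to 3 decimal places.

1.777

Cells: a = 2383, b = 1118, c = 1400, d = 1837.
OR = (2383·1837)/(1118·1400) = 4377571/1565200 = 2.79681
Risk in exposed = 2383/3501 = 0.68066; risk in unexposed = 1400/3237 = 0.43250; RR = 1.57379
OR/RR = 2.79681 / 1.57379 = 1.77712
The outcome is not rare, so the OR lies further from 1 than the RR.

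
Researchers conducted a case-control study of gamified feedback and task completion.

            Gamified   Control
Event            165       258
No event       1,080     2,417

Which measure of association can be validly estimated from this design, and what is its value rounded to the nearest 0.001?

1.431

Reading the table with exposure as columns: a = 165 (Gamified, case), b = 1080 (Gamified, non-case), c = 258 (Control, case), d = 2417.
This is a case-control study: participants were sampled on outcome status, so risks in the source population cannot be estimated directly — relative risk is not valid here. The odds ratio is the appropriate measure.
OR = (a·d)/(b·c) = (165 × 2417) / (1080 × 258) = 398805 / 278640 = 1.43126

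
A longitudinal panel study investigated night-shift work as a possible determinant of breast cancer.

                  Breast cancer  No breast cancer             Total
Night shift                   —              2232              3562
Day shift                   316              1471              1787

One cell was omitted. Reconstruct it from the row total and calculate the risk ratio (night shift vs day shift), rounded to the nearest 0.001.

2.112

The missing cell is in the exposed row: 3562 − 2232 = 1330.
So a = 1330, b = 2232, c = 316, d = 1471.
RR = [a/(a+b)] / [c/(c+d)] = (1330/3562) / (316/1787) = 0.37339/0.17683 = 2.11152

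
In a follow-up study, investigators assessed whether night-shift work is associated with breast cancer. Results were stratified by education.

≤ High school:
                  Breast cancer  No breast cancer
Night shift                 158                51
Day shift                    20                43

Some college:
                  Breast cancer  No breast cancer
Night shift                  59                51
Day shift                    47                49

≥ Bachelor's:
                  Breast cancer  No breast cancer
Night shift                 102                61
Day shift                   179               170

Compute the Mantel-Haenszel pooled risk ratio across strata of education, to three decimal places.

1.371

RR_MH = Σ(aᵢ·n₀ᵢ/nᵢ) / Σ(cᵢ·n₁ᵢ/nᵢ), with n₁ᵢ = aᵢ+bᵢ (exposed), n₀ᵢ = cᵢ+dᵢ (unexposed), nᵢ = n₁ᵢ+n₀ᵢ.
Stratum 1 (≤ High school): n₁ = 209, n₀ = 63, n = 272; a·n₀/n = 158·63/272 = 36.5956; c·n₁/n = 20·209/272 = 15.3676
Stratum 2 (Some college): n₁ = 110, n₀ = 96, n = 206; a·n₀/n = 59·96/206 = 27.4951; c·n₁/n = 47·110/206 = 25.0971
Stratum 3 (≥ Bachelor's): n₁ = 163, n₀ = 349, n = 512; a·n₀/n = 102·349/512 = 69.5273; c·n₁/n = 179·163/512 = 56.9863
RR_MH = (36.5956 + 27.4951 + 69.5273) / (15.3676 + 25.0971 + 56.9863) = 133.6181 / 97.4511 = 1.37113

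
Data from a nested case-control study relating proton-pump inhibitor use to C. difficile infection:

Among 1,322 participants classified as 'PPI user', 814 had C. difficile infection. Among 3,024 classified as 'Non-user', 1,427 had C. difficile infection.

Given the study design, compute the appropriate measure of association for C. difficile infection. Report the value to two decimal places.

1.79

From the description: a = 814, b = 508, c = 1427, d = 1597.
This is a nested case-control study: participants were sampled on outcome status, so risks in the source population cannot be estimated directly — relative risk is not valid here. The odds ratio is the appropriate measure.
OR = (a·d)/(b·c) = (814 × 1597) / (508 × 1427) = 1299958 / 724916 = 1.79325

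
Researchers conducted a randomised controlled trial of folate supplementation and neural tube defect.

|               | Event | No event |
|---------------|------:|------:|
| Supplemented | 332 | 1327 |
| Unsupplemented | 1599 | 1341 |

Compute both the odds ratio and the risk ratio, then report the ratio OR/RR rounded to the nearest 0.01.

Cells: a = 332, b = 1327, c = 1599, d = 1341.
OR = (332·1341)/(1327·1599) = 445212/2121873 = 0.20982
Risk in exposed = 332/1659 = 0.20012; risk in unexposed = 1599/2940 = 0.54388; RR = 0.36795
OR/RR = 0.20982 / 0.36795 = 0.57024
The outcome is not rare, so the OR lies further from 1 than the RR.

0.57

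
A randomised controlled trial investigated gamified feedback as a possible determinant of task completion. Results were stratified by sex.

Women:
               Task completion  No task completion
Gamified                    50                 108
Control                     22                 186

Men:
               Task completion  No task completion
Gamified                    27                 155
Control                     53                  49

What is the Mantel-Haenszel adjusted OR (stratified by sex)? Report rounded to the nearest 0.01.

0.85

OR_MH = Σ(aᵢdᵢ/nᵢ) / Σ(bᵢcᵢ/nᵢ), where nᵢ is the stratum total.
Stratum 1 (Women): n = 366; a·d/n = 50·186/366 = 25.4098; b·c/n = 108·22/366 = 6.4918
Stratum 2 (Men): n = 284; a·d/n = 27·49/284 = 4.6585; b·c/n = 155·53/284 = 28.9261
OR_MH = (25.4098 + 4.6585) / (6.4918 + 28.9261) = 30.0683 / 35.4179 = 0.84896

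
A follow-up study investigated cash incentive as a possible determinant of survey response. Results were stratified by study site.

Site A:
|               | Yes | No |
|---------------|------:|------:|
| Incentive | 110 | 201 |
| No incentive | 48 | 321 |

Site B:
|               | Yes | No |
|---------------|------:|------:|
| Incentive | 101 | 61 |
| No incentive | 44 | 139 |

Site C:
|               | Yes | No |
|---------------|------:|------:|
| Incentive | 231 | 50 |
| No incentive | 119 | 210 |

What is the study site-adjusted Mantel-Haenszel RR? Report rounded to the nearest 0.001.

2.441

RR_MH = Σ(aᵢ·n₀ᵢ/nᵢ) / Σ(cᵢ·n₁ᵢ/nᵢ), with n₁ᵢ = aᵢ+bᵢ (exposed), n₀ᵢ = cᵢ+dᵢ (unexposed), nᵢ = n₁ᵢ+n₀ᵢ.
Stratum 1 (Site A): n₁ = 311, n₀ = 369, n = 680; a·n₀/n = 110·369/680 = 59.6912; c·n₁/n = 48·311/680 = 21.9529
Stratum 2 (Site B): n₁ = 162, n₀ = 183, n = 345; a·n₀/n = 101·183/345 = 53.5739; c·n₁/n = 44·162/345 = 20.6609
Stratum 3 (Site C): n₁ = 281, n₀ = 329, n = 610; a·n₀/n = 231·329/610 = 124.5885; c·n₁/n = 119·281/610 = 54.8180
RR_MH = (59.6912 + 53.5739 + 124.5885) / (21.9529 + 20.6609 + 54.8180) = 237.8536 / 97.4318 = 2.44123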